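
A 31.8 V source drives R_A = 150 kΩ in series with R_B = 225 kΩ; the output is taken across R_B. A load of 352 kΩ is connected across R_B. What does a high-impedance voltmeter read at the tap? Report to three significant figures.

The load sits in parallel with R_B: R_B‖R_L = (225 × 352) / (225 + 352) = 137.3 kΩ.
V_out = 31.8 × 137.3 / (150 + 137.3) = 31.8 × 137.3/287.3 = 15.2 V.
(Unloaded it would have been 19.1 V.)

V_out ≈ 15.2 V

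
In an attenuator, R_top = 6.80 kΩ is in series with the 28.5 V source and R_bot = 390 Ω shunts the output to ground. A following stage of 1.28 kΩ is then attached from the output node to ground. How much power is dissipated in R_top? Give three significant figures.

P ≈ 110 mW

Total resistance from the source is R_top + (R_bot‖R_L) = 7099 Ω, so I = 28.5/7099 Ω = 4.015 mA.
P = I²·R_top = (4.015 mA)² × 6.80 kΩ = 110 mW.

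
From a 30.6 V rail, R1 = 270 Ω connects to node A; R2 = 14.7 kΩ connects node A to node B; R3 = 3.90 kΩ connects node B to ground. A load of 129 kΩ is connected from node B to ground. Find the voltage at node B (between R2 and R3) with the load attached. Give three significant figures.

At node B, R3 is in parallel with the load: R3‖R_L = 3786 Ω.
Below node A the resistance is R2 + (R3‖R_L) = 18490 Ω, so V_A = 30.6 × 18490/18760 = 30.16 V.
Then V_B = V_A × (R3‖R_L)/(R2 + R3‖R_L) = 30.16 × 3786/18490 = 6.18 V.

V ≈ 6.18 V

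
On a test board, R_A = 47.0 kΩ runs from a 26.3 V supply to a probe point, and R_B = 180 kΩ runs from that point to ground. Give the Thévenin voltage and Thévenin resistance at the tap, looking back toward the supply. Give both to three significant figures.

V_th = 20.9 V, R_th = 37.3 kΩ

V_th is the open-circuit tap voltage: 26.3 × 180/(47.0 + 180) = 20.9 V.
With the supply zeroed, R_A and R_B appear in parallel from the tap: R_th = R_A‖R_B = (47.0 × 180)/227.0 = 37.3 kΩ.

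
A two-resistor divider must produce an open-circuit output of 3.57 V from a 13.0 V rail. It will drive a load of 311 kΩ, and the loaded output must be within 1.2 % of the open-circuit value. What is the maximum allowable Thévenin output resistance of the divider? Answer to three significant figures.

Loading drop = R_th/(R_th + R_L) ≤ 0.0120, so R_th ≤ R_L · ε/(1−ε) = 311 kΩ × 0.0120/0.9880 = 3.78 kΩ.

R_th ≤ 3.78 kΩ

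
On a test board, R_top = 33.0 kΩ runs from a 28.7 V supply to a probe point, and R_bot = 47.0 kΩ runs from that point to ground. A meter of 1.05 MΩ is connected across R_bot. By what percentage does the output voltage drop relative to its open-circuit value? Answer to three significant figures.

1.81 %

The divider's output (Thévenin) resistance is R_top‖R_bot = 19.39 kΩ.
Fractional drop under load = R_th/(R_th + R_L) = 19.39 / (19.39 + 1050) = 0.01813.
So the output falls by 1.81 %.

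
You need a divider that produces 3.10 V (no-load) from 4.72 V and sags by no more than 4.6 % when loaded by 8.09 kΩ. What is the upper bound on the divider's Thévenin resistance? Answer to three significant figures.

Loading drop = R_th/(R_th + R_L) ≤ 0.0460, so R_th ≤ R_L · ε/(1−ε) = 8.09 kΩ × 0.0460/0.9540 = 390 Ω.
(Any R1, R2 with R2/(R1+R2) = 0.657 and R1‖R2 ≤ 390 Ω will meet the spec.)

R_th ≤ 390 Ω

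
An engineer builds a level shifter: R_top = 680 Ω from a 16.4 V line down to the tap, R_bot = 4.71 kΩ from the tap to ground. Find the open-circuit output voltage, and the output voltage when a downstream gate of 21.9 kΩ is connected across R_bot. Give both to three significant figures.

Open-circuit: V = 16.4 × 4710/(680 + 4710) = 14.3 V.
With the load, R_bot becomes R_bot‖R_L = 3876 Ω, so V = 16.4 × 3876/4556 = 14.0 V.

Unloaded: 14.3 V; loaded: 14.0 V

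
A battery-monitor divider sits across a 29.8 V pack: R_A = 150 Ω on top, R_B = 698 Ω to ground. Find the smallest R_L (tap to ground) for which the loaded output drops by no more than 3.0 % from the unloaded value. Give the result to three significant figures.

Output resistance R_th = R_A‖R_B = (150 × 698)/848.0 = 123.5 Ω.
The fractional drop is R_th/(R_th + R_L); requiring this ≤ 0.0300 gives R_L ≥ R_th(1/0.0300 − 1) = 123.5 × 32.33 = 3.99 kΩ.

R_L(min) ≈ 3.99 kΩ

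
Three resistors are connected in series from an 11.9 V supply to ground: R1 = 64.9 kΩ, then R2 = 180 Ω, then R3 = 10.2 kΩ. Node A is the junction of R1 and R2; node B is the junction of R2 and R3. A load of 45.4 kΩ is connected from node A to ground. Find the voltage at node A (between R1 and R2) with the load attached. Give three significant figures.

Below node A the series string R2+R3 = 10380 Ω sits in parallel with the 45400 Ω load: 8448 Ω.
V_A = 11.9 × 8448/(64900 + 8448) = 1.37 V.

V ≈ 1.37 V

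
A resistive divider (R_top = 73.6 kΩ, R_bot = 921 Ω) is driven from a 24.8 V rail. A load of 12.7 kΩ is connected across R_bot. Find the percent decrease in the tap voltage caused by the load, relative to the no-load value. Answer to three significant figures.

6.68 %

The divider's output (Thévenin) resistance is R_top‖R_bot = 909.6 Ω.
Fractional drop under load = R_th/(R_th + R_L) = 909.6 / (909.6 + 12700) = 0.06684.
So the output falls by 6.68 %.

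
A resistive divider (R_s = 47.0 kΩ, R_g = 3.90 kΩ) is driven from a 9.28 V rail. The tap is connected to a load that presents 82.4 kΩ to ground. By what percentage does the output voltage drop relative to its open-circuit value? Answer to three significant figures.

4.19 %

The divider's output (Thévenin) resistance is R_s‖R_g = 3.601 kΩ.
Fractional drop under load = R_th/(R_th + R_L) = 3.601 / (3.601 + 82.4) = 0.04187.
So the output falls by 4.19 %.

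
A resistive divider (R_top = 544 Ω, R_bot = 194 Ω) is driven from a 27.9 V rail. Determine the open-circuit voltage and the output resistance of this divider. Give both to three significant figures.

V_th = 7.33 V, R_th = 143 Ω

V_th is the open-circuit tap voltage: 27.9 × 194/(544 + 194) = 7.33 V.
With the supply zeroed, R_top and R_bot appear in parallel from the tap: R_th = R_top‖R_bot = (544 × 194)/738.0 = 143 Ω.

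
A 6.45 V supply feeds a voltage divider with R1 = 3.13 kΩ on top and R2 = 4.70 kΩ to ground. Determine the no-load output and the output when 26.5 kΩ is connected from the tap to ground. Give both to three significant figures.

Unloaded: 3.87 V; loaded: 3.62 V

Open-circuit: V = 6.45 × 4.70/(3.13 + 4.70) = 3.87 V.
With the load, R2 becomes R2‖R_L = 3.992 kΩ, so V = 6.45 × 3.992/7.122 = 3.62 V.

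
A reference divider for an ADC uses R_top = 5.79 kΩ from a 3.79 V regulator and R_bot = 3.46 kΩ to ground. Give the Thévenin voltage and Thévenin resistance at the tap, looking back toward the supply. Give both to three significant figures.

V_th is the open-circuit tap voltage: 3.79 × 3.46/(5.79 + 3.46) = 1.42 V.
With the supply zeroed, R_top and R_bot appear in parallel from the tap: R_th = R_top‖R_bot = (5.79 × 3.46)/9.250 = 2.17 kΩ.

V_th = 1.42 V, R_th = 2.17 kΩ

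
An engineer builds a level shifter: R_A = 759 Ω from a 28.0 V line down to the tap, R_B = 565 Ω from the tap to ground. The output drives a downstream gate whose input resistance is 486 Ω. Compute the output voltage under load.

The load sits in parallel with R_B: R_B‖R_L = (565 × 486) / (565 + 486) = 261.3 Ω.
V_out = 28.0 × 261.3 / (759 + 261.3) = 28.0 × 261.3/1020 = 7.17 V.
(Unloaded it would have been 11.9 V.)

V_out ≈ 7.17 V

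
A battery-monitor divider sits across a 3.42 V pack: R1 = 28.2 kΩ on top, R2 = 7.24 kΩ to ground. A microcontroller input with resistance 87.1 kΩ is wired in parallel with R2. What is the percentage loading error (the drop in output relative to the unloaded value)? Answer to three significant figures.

The divider's output (Thévenin) resistance is R1‖R2 = 5.761 kΩ.
Fractional drop under load = R_th/(R_th + R_L) = 5.761 / (5.761 + 87.1) = 0.06204.
So the output falls by 6.20 %.

6.20 %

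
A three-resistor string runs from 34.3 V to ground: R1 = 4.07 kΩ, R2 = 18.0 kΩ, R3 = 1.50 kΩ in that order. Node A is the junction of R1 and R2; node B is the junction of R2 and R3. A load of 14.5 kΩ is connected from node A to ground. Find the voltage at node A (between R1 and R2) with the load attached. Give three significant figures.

Below node A the series string R2+R3 = 19.50 kΩ sits in parallel with the 14.5 kΩ load: 8.316 kΩ.
V_A = 34.3 × 8.316/(4.07 + 8.316) = 23.0 V.

V ≈ 23.0 V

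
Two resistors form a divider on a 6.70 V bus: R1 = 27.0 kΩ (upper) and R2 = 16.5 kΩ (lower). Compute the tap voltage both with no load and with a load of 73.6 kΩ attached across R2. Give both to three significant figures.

Unloaded: 2.54 V; loaded: 2.23 V

Open-circuit: V = 6.70 × 16.5/(27.0 + 16.5) = 2.54 V.
With the load, R2 becomes R2‖R_L = 13.48 kΩ, so V = 6.70 × 13.48/40.48 = 2.23 V.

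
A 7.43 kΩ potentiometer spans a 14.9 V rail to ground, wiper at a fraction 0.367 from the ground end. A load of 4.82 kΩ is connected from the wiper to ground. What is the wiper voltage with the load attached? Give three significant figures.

V ≈ 4.03 V

The wiper splits the pot into (1−α)R = 4.703 kΩ above and αR = 2.727 kΩ below.
Lower section ‖ load = 1.742 kΩ.
V_wiper = 14.9 × 1.742/(4.703 + 1.742) = 4.03 V.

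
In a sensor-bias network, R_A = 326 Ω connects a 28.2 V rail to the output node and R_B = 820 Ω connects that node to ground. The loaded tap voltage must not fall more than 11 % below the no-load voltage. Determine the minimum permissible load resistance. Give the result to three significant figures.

Output resistance R_th = R_A‖R_B = (326 × 820)/1146 = 233.3 Ω.
The fractional drop is R_th/(R_th + R_L); requiring this ≤ 0.110 gives R_L ≥ R_th(1/0.110 − 1) = 233.3 × 8.091 = 1.89 kΩ.

R_L(min) ≈ 1.89 kΩ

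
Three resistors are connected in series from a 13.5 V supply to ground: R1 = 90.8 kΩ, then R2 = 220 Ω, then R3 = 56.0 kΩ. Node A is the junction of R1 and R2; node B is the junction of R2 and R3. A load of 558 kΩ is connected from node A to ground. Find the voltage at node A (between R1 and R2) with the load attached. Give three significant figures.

V ≈ 4.86 V

Below node A the series string R2+R3 = 56220 Ω sits in parallel with the 558000 Ω load: 51070 Ω.
V_A = 13.5 × 51070/(90800 + 51070) = 4.86 V.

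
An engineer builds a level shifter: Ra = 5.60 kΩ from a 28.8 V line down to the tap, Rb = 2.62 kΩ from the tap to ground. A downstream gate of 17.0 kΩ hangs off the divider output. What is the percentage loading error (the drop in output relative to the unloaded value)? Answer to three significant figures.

The divider's output (Thévenin) resistance is Ra‖Rb = 1.785 kΩ.
Fractional drop under load = R_th/(R_th + R_L) = 1.785 / (1.785 + 17.0) = 0.09502.
So the output falls by 9.50 %.

9.50 %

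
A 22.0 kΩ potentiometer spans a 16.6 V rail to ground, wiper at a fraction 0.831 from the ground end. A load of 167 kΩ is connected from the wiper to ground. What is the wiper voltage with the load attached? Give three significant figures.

V ≈ 13.5 V

The wiper splits the pot into (1−α)R = 3.718 kΩ above and αR = 18.28 kΩ below.
Lower section ‖ load = 16.48 kΩ.
V_wiper = 16.6 × 16.48/(3.718 + 16.48) = 13.5 V.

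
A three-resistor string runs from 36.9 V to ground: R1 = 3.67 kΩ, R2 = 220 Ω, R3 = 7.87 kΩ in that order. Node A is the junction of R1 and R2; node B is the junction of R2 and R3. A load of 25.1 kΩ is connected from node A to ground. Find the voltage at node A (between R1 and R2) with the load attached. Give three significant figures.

Below node A the series string R2+R3 = 8090 Ω sits in parallel with the 25100 Ω load: 6118 Ω.
V_A = 36.9 × 6118/(3670 + 6118) = 23.1 V.

V ≈ 23.1 V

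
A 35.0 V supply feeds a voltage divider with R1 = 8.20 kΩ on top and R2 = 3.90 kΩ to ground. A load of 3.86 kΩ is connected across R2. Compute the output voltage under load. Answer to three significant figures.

The load sits in parallel with R2: R2‖R_L = (3.90 × 3.86) / (3.90 + 3.86) = 1.940 kΩ.
V_out = 35.0 × 1.940 / (8.20 + 1.940) = 35.0 × 1.940/10.14 = 6.70 V.

V_out ≈ 6.70 V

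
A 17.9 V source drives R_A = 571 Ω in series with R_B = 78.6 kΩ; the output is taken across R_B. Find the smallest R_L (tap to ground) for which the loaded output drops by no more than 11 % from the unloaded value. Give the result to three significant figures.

R_L(min) ≈ 4.59 kΩ

Output resistance R_th = R_A‖R_B = (571 × 78600)/79170 = 566.9 Ω.
The fractional drop is R_th/(R_th + R_L); requiring this ≤ 0.110 gives R_L ≥ R_th(1/0.110 − 1) = 566.9 × 8.091 = 4.59 kΩ.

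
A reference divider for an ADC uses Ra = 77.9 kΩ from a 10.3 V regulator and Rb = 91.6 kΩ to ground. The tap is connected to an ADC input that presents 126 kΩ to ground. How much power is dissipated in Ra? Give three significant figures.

Total resistance from the source is Ra + (Rb‖R_L) = 130.9 kΩ, so I = 10.3/130.9 kΩ = 0.07866 mA.
P = I²·Ra = (0.07866 mA)² × 77.9 kΩ = 0.482 mW.

P ≈ 0.482 mW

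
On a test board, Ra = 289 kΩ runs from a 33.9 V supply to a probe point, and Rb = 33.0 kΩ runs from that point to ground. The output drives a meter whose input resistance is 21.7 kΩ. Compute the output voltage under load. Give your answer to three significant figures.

The load sits in parallel with Rb: Rb‖R_L = (33.0 × 21.7) / (33.0 + 21.7) = 13.09 kΩ.
V_out = 33.9 × 13.09 / (289 + 13.09) = 33.9 × 13.09/302.1 = 1.47 V.

V_out ≈ 1.47 V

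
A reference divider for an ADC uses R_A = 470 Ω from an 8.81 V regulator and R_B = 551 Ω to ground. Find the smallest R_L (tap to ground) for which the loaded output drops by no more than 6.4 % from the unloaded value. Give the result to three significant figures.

Output resistance R_th = R_A‖R_B = (470 × 551)/1021 = 253.6 Ω.
The fractional drop is R_th/(R_th + R_L); requiring this ≤ 0.0640 gives R_L ≥ R_th(1/0.0640 − 1) = 253.6 × 14.62 = 3.71 kΩ.

R_L(min) ≈ 3.71 kΩ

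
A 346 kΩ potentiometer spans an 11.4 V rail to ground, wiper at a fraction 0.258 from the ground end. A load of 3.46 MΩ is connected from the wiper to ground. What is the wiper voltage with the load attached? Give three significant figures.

The wiper splits the pot into (1−α)R = 256.7 kΩ above and αR = 89.27 kΩ below.
Lower section ‖ load = 87.02 kΩ.
V_wiper = 11.4 × 87.02/(256.7 + 87.02) = 2.89 V.

V ≈ 2.89 V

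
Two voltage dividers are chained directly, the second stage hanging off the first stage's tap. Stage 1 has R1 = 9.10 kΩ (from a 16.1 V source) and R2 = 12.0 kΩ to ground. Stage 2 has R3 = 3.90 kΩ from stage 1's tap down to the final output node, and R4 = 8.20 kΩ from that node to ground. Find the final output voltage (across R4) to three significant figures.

Stage 2 presents R3+R4 = 12.10 kΩ as a load on stage 1's tap.
Stage 1's lower leg becomes R2‖(R3+R4) = 6.025 kΩ, so V_mid = 16.1 × 6.025/15.12 = 6.413 V.
Stage 2 is itself unloaded: V_out = V_mid × R4/(R3+R4) = 6.413 × 8.20/12.10 = 4.35 V.

V_out ≈ 4.35 V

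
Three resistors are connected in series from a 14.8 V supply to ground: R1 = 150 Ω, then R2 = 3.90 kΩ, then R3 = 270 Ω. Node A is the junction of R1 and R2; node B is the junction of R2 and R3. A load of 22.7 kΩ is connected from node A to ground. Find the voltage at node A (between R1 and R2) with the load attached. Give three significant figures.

Below node A the series string R2+R3 = 4170 Ω sits in parallel with the 22700 Ω load: 3523 Ω.
V_A = 14.8 × 3523/(150 + 3523) = 14.2 V.

V ≈ 14.2 V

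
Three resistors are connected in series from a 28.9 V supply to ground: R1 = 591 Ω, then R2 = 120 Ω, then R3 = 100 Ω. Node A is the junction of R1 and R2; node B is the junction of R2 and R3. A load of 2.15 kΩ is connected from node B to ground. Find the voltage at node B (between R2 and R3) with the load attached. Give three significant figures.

V ≈ 3.42 V

At node B, R3 is in parallel with the load: R3‖R_L = 95.56 Ω.
Below node A the resistance is R2 + (R3‖R_L) = 215.6 Ω, so V_A = 28.9 × 215.6/806.6 = 7.724 V.
Then V_B = V_A × (R3‖R_L)/(R2 + R3‖R_L) = 7.724 × 95.56/215.6 = 3.42 V.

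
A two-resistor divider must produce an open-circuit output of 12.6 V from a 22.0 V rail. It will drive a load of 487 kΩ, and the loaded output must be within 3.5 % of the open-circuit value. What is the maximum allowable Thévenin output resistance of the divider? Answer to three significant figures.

Loading drop = R_th/(R_th + R_L) ≤ 0.0350, so R_th ≤ R_L · ε/(1−ε) = 487 kΩ × 0.0350/0.9650 = 17.7 kΩ.
(Any R1, R2 with R2/(R1+R2) = 0.573 and R1‖R2 ≤ 17.7 kΩ will meet the spec.)

R_th ≤ 17.7 kΩ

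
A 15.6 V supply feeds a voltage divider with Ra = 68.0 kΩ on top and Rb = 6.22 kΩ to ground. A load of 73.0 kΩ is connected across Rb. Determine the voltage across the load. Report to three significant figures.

V_out ≈ 1.21 V

The load sits in parallel with Rb: Rb‖R_L = (6.22 × 73.0) / (6.22 + 73.0) = 5.732 kΩ.
V_out = 15.6 × 5.732 / (68.0 + 5.732) = 15.6 × 5.732/73.73 = 1.21 V.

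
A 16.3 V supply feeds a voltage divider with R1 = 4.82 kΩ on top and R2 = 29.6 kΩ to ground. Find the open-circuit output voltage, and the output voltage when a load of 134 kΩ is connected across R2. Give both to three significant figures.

Open-circuit: V = 16.3 × 29.6/(4.82 + 29.6) = 14.0 V.
With the load, R2 becomes R2‖R_L = 24.24 kΩ, so V = 16.3 × 24.24/29.06 = 13.6 V.

Unloaded: 14.0 V; loaded: 13.6 V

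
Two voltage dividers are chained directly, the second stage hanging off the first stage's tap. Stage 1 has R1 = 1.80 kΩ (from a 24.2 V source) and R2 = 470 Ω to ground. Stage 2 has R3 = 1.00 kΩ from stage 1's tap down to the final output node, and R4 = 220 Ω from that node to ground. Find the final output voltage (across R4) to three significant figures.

V_out ≈ 0.692 V

Stage 2 presents R3+R4 = 1220 Ω as a load on stage 1's tap.
Stage 1's lower leg becomes R2‖(R3+R4) = 339.3 Ω, so V_mid = 24.2 × 339.3/2139 = 3.838 V.
Stage 2 is itself unloaded: V_out = V_mid × R4/(R3+R4) = 3.838 × 220/1220 = 0.692 V.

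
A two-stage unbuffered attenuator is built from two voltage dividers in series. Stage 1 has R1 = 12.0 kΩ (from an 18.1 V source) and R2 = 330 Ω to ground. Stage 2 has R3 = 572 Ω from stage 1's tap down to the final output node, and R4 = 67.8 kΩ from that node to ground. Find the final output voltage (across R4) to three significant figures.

V_out ≈ 0.478 V

Stage 2 presents R3+R4 = 68370 Ω as a load on stage 1's tap.
Stage 1's lower leg becomes R2‖(R3+R4) = 328.4 Ω, so V_mid = 18.1 × 328.4/12330 = 0.4822 V.
Stage 2 is itself unloaded: V_out = V_mid × R4/(R3+R4) = 0.4822 × 67800/68370 = 0.478 V.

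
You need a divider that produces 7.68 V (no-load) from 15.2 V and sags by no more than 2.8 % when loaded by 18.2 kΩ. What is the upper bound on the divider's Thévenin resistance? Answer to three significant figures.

Loading drop = R_th/(R_th + R_L) ≤ 0.0280, so R_th ≤ R_L · ε/(1−ε) = 18.2 kΩ × 0.0280/0.9720 = 524 Ω.
(Any R1, R2 with R2/(R1+R2) = 0.505 and R1‖R2 ≤ 524 Ω will meet the spec.)

R_th ≤ 524 Ω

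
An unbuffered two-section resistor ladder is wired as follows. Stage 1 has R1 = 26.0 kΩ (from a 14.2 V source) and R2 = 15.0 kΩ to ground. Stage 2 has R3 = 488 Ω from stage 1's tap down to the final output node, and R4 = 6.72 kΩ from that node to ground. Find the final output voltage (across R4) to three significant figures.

V_out ≈ 2.09 V

Stage 2 presents R3+R4 = 7208 Ω as a load on stage 1's tap.
Stage 1's lower leg becomes R2‖(R3+R4) = 4869 Ω, so V_mid = 14.2 × 4869/30870 = 2.240 V.
Stage 2 is itself unloaded: V_out = V_mid × R4/(R3+R4) = 2.240 × 6720/7208 = 2.09 V.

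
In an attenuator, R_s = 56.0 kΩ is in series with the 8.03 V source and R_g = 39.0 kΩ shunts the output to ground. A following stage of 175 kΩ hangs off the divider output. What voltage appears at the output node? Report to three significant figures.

The load sits in parallel with R_g: R_g‖R_L = (39.0 × 175) / (39.0 + 175) = 31.89 kΩ.
V_out = 8.03 × 31.89 / (56.0 + 31.89) = 8.03 × 31.89/87.89 = 2.91 V.
(Unloaded it would have been 3.30 V.)

V_out ≈ 2.91 V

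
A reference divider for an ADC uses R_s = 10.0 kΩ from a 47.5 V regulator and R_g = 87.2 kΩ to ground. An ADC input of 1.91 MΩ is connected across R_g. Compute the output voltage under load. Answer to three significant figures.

The load sits in parallel with R_g: R_g‖R_L = (87.2 × 1910) / (87.2 + 1910) = 83.39 kΩ.
V_out = 47.5 × 83.39 / (10.0 + 83.39) = 47.5 × 83.39/93.39 = 42.4 V.

V_out ≈ 42.4 V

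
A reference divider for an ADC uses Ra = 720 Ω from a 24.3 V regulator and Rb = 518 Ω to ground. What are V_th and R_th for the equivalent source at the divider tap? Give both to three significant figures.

V_th = 10.2 V, R_th = 301 Ω

V_th is the open-circuit tap voltage: 24.3 × 518/(720 + 518) = 10.2 V.
With the supply zeroed, Ra and Rb appear in parallel from the tap: R_th = Ra‖Rb = (720 × 518)/1238 = 301 Ω.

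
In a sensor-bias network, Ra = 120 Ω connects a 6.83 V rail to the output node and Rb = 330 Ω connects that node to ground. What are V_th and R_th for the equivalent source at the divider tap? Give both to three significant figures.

V_th is the open-circuit tap voltage: 6.83 × 330/(120 + 330) = 5.01 V.
With the supply zeroed, Ra and Rb appear in parallel from the tap: R_th = Ra‖Rb = (120 × 330)/450.0 = 88.0 Ω.

V_th = 5.01 V, R_th = 88.0 Ω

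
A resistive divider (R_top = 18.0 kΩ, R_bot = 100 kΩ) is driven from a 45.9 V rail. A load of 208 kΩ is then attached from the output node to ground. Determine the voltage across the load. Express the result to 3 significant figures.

The load sits in parallel with R_bot: R_bot‖R_L = (100 × 208) / (100 + 208) = 67.53 kΩ.
V_out = 45.9 × 67.53 / (18.0 + 67.53) = 45.9 × 67.53/85.53 = 36.2 V.

V_out ≈ 36.2 V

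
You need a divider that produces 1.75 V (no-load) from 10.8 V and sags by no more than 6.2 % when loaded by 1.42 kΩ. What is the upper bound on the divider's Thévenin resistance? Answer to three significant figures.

Loading drop = R_th/(R_th + R_L) ≤ 0.0620, so R_th ≤ R_L · ε/(1−ε) = 1.42 kΩ × 0.0620/0.9380 = 93.9 Ω.

R_th ≤ 93.9 Ω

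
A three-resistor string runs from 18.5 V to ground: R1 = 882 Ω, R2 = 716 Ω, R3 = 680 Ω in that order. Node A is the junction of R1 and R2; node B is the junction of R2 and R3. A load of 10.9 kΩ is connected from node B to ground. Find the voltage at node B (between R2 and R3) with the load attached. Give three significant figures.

At node B, R3 is in parallel with the load: R3‖R_L = 640.1 Ω.
Below node A the resistance is R2 + (R3‖R_L) = 1356 Ω, so V_A = 18.5 × 1356/2238 = 11.21 V.
Then V_B = V_A × (R3‖R_L)/(R2 + R3‖R_L) = 11.21 × 640.1/1356 = 5.29 V.

V ≈ 5.29 V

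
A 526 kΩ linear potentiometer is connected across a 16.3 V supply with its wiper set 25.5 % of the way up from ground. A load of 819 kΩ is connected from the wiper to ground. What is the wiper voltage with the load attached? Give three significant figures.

V ≈ 3.70 V

The wiper splits the pot into (1−α)R = 391.9 kΩ above and αR = 134.1 kΩ below.
Lower section ‖ load = 115.3 kΩ.
V_wiper = 16.3 × 115.3/(391.9 + 115.3) = 3.70 V.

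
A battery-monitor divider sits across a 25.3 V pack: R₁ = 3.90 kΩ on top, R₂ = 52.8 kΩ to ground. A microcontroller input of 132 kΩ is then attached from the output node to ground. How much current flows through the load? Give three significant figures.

R₂‖R_L = 37.71 kΩ; V_out = 25.3 × 37.71/41.61 = 22.93 V.
I_L = V_out / R_L = 22.93 / 132 kΩ = 0.174 mA.

I_L ≈ 0.174 mA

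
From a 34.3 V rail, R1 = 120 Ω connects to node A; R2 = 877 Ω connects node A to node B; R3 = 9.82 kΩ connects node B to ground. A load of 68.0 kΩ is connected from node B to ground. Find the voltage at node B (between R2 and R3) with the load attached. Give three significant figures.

At node B, R3 is in parallel with the load: R3‖R_L = 8581 Ω.
Below node A the resistance is R2 + (R3‖R_L) = 9458 Ω, so V_A = 34.3 × 9458/9578 = 33.87 V.
Then V_B = V_A × (R3‖R_L)/(R2 + R3‖R_L) = 33.87 × 8581/9458 = 30.7 V.

V ≈ 30.7 V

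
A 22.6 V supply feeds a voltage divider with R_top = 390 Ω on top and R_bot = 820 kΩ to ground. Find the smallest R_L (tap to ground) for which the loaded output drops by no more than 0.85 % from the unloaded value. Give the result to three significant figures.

R_L(min) ≈ 45.5 kΩ

Output resistance R_th = R_top‖R_bot = (390 × 820000)/820400 = 389.8 Ω.
The fractional drop is R_th/(R_th + R_L); requiring this ≤ 0.00850 gives R_L ≥ R_th(1/0.00850 − 1) = 389.8 × 116.6 = 45.5 kΩ.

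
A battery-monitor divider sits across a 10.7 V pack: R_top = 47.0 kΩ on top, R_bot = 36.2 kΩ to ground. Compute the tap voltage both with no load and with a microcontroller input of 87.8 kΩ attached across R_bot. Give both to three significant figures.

Open-circuit: V = 10.7 × 36.2/(47.0 + 36.2) = 4.66 V.
With the load, R_bot becomes R_bot‖R_L = 25.63 kΩ, so V = 10.7 × 25.63/72.63 = 3.78 V.

Unloaded: 4.66 V; loaded: 3.78 V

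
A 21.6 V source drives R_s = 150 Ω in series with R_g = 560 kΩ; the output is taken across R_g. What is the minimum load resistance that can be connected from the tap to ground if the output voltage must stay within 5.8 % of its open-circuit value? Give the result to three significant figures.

R_L(min) ≈ 2.44 kΩ

Output resistance R_th = R_s‖R_g = (150 × 560000)/560200 = 150.0 Ω.
The fractional drop is R_th/(R_th + R_L); requiring this ≤ 0.0580 gives R_L ≥ R_th(1/0.0580 − 1) = 150.0 × 16.24 = 2.44 kΩ.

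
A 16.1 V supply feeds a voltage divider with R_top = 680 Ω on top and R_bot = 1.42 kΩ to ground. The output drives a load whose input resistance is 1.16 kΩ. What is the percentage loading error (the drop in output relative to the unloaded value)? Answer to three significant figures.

28.4 %

Unloaded V = 16.1 × 1420/2100 = 10.89 V.
Loaded: R_bot‖R_L = 638.4 Ω, giving V = 16.1 × 638.4/1318 = 7.796 V.
Drop = (10.89 − 7.796) / 10.89 = 28.4 %.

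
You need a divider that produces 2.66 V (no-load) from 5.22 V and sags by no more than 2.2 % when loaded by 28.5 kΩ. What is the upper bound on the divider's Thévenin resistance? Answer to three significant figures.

Loading drop = R_th/(R_th + R_L) ≤ 0.0220, so R_th ≤ R_L · ε/(1−ε) = 28.5 kΩ × 0.0220/0.9780 = 641 Ω.
(Any R1, R2 with R2/(R1+R2) = 0.510 and R1‖R2 ≤ 641 Ω will meet the spec.)

R_th ≤ 641 Ω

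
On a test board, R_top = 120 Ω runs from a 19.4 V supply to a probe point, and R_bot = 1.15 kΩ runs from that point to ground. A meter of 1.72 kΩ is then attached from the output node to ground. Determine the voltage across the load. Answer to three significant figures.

The load sits in parallel with R_bot: R_bot‖R_L = (1150 × 1720) / (1150 + 1720) = 689.2 Ω.
V_out = 19.4 × 689.2 / (120 + 689.2) = 19.4 × 689.2/809.2 = 16.5 V.
(Unloaded it would have been 17.6 V.)

V_out ≈ 16.5 V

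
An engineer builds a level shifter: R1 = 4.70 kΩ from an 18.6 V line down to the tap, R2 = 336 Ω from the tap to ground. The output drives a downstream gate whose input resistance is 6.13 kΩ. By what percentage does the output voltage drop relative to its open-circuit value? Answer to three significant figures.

The divider's output (Thévenin) resistance is R1‖R2 = 313.6 Ω.
Fractional drop under load = R_th/(R_th + R_L) = 313.6 / (313.6 + 6130) = 0.04867.
So the output falls by 4.87 %.

4.87 %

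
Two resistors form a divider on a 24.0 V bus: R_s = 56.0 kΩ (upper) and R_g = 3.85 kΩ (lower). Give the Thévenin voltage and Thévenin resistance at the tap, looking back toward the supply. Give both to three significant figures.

V_th = 1.54 V, R_th = 3.60 kΩ

V_th is the open-circuit tap voltage: 24.0 × 3.85/(56.0 + 3.85) = 1.54 V.
With the supply zeroed, R_s and R_g appear in parallel from the tap: R_th = R_s‖R_g = (56.0 × 3.85)/59.85 = 3.60 kΩ.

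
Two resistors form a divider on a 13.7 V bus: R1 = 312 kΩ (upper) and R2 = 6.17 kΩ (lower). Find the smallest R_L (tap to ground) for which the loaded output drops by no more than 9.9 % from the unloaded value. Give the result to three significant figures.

Output resistance R_th = R1‖R2 = (312 × 6.17)/318.2 = 6.050 kΩ.
The fractional drop is R_th/(R_th + R_L); requiring this ≤ 0.0990 gives R_L ≥ R_th(1/0.0990 − 1) = 6.050 × 9.101 = 55.1 kΩ.

R_L(min) ≈ 55.1 kΩ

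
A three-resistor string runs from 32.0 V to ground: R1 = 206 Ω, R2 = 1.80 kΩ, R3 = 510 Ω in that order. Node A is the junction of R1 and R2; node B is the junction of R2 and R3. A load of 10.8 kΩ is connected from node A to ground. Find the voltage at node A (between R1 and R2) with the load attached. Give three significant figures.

V ≈ 28.9 V

Below node A the series string R2+R3 = 2310 Ω sits in parallel with the 10800 Ω load: 1903 Ω.
V_A = 32.0 × 1903/(206 + 1903) = 28.9 V.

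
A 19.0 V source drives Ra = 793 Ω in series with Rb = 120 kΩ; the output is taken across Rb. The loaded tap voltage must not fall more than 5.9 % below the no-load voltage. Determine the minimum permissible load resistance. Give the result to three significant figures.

R_L(min) ≈ 12.6 kΩ

Output resistance R_th = Ra‖Rb = (793 × 120000)/120800 = 787.8 Ω.
The fractional drop is R_th/(R_th + R_L); requiring this ≤ 0.0590 gives R_L ≥ R_th(1/0.0590 − 1) = 787.8 × 15.95 = 12.6 kΩ.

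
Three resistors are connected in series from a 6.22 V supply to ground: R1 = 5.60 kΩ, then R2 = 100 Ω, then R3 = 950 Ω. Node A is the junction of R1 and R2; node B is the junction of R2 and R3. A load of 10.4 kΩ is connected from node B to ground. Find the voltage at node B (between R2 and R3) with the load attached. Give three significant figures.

V ≈ 0.824 V

At node B, R3 is in parallel with the load: R3‖R_L = 870.5 Ω.
Below node A the resistance is R2 + (R3‖R_L) = 970.5 Ω, so V_A = 6.22 × 970.5/6570 = 0.9187 V.
Then V_B = V_A × (R3‖R_L)/(R2 + R3‖R_L) = 0.9187 × 870.5/970.5 = 0.824 V.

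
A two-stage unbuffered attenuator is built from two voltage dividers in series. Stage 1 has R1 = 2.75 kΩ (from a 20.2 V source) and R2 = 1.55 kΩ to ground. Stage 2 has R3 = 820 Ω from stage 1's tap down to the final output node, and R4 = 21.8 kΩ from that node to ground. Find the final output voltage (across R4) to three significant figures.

Stage 2 presents R3+R4 = 22620 Ω as a load on stage 1's tap.
Stage 1's lower leg becomes R2‖(R3+R4) = 1451 Ω, so V_mid = 20.2 × 1451/4201 = 6.976 V.
Stage 2 is itself unloaded: V_out = V_mid × R4/(R3+R4) = 6.976 × 21800/22620 = 6.72 V.

V_out ≈ 6.72 V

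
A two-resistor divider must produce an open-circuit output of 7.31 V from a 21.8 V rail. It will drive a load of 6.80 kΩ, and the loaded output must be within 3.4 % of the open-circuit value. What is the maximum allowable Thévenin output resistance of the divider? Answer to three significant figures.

Loading drop = R_th/(R_th + R_L) ≤ 0.0340, so R_th ≤ R_L · ε/(1−ε) = 6.80 kΩ × 0.0340/0.9660 = 239 Ω.

R_th ≤ 239 Ω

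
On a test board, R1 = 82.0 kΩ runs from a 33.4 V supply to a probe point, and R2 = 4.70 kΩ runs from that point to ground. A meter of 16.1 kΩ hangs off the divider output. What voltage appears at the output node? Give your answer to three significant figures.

The load sits in parallel with R2: R2‖R_L = (4.70 × 16.1) / (4.70 + 16.1) = 3.638 kΩ.
V_out = 33.4 × 3.638 / (82.0 + 3.638) = 33.4 × 3.638/85.64 = 1.42 V.

V_out ≈ 1.42 V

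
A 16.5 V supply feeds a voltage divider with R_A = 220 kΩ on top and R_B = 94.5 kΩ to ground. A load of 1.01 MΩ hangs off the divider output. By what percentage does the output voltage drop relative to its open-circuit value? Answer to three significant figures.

The divider's output (Thévenin) resistance is R_A‖R_B = 66.10 kΩ.
Fractional drop under load = R_th/(R_th + R_L) = 66.10 / (66.10 + 1010) = 0.06143.
So the output falls by 6.14 %.

6.14 %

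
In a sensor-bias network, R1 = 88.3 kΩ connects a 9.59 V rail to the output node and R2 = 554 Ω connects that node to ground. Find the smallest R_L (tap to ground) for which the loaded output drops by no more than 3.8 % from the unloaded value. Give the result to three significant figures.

Output resistance R_th = R1‖R2 = (88300 × 554)/88850 = 550.5 Ω.
The fractional drop is R_th/(R_th + R_L); requiring this ≤ 0.0380 gives R_L ≥ R_th(1/0.0380 − 1) = 550.5 × 25.32 = 13.9 kΩ.

R_L(min) ≈ 13.9 kΩ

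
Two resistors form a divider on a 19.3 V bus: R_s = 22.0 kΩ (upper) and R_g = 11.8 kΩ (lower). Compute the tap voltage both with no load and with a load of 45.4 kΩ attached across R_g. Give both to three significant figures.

Unloaded: 6.74 V; loaded: 5.76 V

Open-circuit: V = 19.3 × 11.8/(22.0 + 11.8) = 6.74 V.
With the load, R_g becomes R_g‖R_L = 9.366 kΩ, so V = 19.3 × 9.366/31.37 = 5.76 V.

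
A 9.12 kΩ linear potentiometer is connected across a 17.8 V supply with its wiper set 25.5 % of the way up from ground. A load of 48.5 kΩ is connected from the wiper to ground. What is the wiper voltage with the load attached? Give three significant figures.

The wiper splits the pot into (1−α)R = 6.794 kΩ above and αR = 2.326 kΩ below.
Lower section ‖ load = 2.219 kΩ.
V_wiper = 17.8 × 2.219/(6.794 + 2.219) = 4.38 V.

V ≈ 4.38 V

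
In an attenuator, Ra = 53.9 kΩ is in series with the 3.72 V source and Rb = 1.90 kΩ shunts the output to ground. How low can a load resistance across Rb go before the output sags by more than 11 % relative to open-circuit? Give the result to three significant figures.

Output resistance R_th = Ra‖Rb = (53.9 × 1.90)/55.80 = 1.835 kΩ.
The fractional drop is R_th/(R_th + R_L); requiring this ≤ 0.110 gives R_L ≥ R_th(1/0.110 − 1) = 1.835 × 8.091 = 14.8 kΩ.

R_L(min) ≈ 14.8 kΩ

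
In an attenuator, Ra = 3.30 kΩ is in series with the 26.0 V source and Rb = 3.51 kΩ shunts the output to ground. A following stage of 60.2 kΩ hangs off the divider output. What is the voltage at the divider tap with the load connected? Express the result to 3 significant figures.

The load sits in parallel with Rb: Rb‖R_L = (3.51 × 60.2) / (3.51 + 60.2) = 3.317 kΩ.
V_out = 26.0 × 3.317 / (3.30 + 3.317) = 26.0 × 3.317/6.617 = 13.0 V.

V_out ≈ 13.0 V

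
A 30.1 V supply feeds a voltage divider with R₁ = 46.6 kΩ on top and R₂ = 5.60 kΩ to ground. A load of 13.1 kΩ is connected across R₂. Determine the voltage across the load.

The load sits in parallel with R₂: R₂‖R_L = (5.60 × 13.1) / (5.60 + 13.1) = 3.923 kΩ.
V_out = 30.1 × 3.923 / (46.6 + 3.923) = 30.1 × 3.923/50.52 = 2.34 V.

V_out ≈ 2.34 V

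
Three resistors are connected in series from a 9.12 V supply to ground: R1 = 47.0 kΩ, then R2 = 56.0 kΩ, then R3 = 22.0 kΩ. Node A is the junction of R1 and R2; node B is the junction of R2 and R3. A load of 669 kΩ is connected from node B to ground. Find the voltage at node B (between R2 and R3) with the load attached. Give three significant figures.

At node B, R3 is in parallel with the load: R3‖R_L = 21.30 kΩ.
Below node A the resistance is R2 + (R3‖R_L) = 77.30 kΩ, so V_A = 9.12 × 77.30/124.3 = 5.672 V.
Then V_B = V_A × (R3‖R_L)/(R2 + R3‖R_L) = 5.672 × 21.30/77.30 = 1.56 V.

V ≈ 1.56 V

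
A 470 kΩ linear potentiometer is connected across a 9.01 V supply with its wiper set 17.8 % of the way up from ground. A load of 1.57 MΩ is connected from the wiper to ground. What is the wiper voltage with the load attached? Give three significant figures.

V ≈ 1.54 V

The wiper splits the pot into (1−α)R = 386.3 kΩ above and αR = 83.66 kΩ below.
Lower section ‖ load = 79.43 kΩ.
V_wiper = 9.01 × 79.43/(386.3 + 79.43) = 1.54 V.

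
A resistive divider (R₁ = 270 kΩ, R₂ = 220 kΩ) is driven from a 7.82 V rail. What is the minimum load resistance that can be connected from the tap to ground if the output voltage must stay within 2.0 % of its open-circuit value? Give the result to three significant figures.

R_L(min) ≈ 5.94 MΩ

Output resistance R_th = R₁‖R₂ = (270 × 220)/490.0 = 121.2 kΩ.
The fractional drop is R_th/(R_th + R_L); requiring this ≤ 0.0200 gives R_L ≥ R_th(1/0.0200 − 1) = 121.2 × 49.00 = 5.94 MΩ.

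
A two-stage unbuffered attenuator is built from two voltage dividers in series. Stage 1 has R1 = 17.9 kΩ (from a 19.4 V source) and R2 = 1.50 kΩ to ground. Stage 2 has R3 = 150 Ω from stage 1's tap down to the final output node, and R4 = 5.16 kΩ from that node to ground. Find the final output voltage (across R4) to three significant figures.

V_out ≈ 1.16 V

Stage 2 presents R3+R4 = 5310 Ω as a load on stage 1's tap.
Stage 1's lower leg becomes R2‖(R3+R4) = 1170 Ω, so V_mid = 19.4 × 1170/19070 = 1.190 V.
Stage 2 is itself unloaded: V_out = V_mid × R4/(R3+R4) = 1.190 × 5160/5310 = 1.16 V.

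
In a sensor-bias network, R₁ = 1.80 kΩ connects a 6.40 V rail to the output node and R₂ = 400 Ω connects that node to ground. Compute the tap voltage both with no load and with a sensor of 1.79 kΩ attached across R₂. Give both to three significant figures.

Unloaded: 1.16 V; loaded: 0.984 V

Open-circuit: V = 6.40 × 400/(1800 + 400) = 1.16 V.
With the load, R₂ becomes R₂‖R_L = 326.9 Ω, so V = 6.40 × 326.9/2127 = 0.984 V.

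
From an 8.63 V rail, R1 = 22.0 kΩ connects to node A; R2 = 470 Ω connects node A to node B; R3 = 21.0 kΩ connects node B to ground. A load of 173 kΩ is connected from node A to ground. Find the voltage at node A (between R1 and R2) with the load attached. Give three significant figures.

V ≈ 4.01 V

Below node A the series string R2+R3 = 21470 Ω sits in parallel with the 173000 Ω load: 19100 Ω.
V_A = 8.63 × 19100/(22000 + 19100) = 4.01 V.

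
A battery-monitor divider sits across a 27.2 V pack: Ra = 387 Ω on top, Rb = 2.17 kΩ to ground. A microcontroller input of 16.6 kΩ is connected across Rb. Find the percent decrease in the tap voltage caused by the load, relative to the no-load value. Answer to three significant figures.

1.94 %

The divider's output (Thévenin) resistance is Ra‖Rb = 328.4 Ω.
Fractional drop under load = R_th/(R_th + R_L) = 328.4 / (328.4 + 16600) = 0.01940.
So the output falls by 1.94 %.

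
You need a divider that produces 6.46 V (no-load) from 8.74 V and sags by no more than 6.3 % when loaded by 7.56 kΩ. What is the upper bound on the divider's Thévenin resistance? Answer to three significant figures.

Loading drop = R_th/(R_th + R_L) ≤ 0.0630, so R_th ≤ R_L · ε/(1−ε) = 7.56 kΩ × 0.0630/0.9370 = 508 Ω.
(Any R1, R2 with R2/(R1+R2) = 0.739 and R1‖R2 ≤ 508 Ω will meet the spec.)

R_th ≤ 508 Ω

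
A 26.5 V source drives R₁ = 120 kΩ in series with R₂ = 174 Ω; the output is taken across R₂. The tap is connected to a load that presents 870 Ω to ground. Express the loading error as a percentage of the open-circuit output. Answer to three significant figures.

16.6 %

The divider's output (Thévenin) resistance is R₁‖R₂ = 173.7 Ω.
Fractional drop under load = R_th/(R_th + R_L) = 173.7 / (173.7 + 870) = 0.1665.
So the output falls by 16.6 %.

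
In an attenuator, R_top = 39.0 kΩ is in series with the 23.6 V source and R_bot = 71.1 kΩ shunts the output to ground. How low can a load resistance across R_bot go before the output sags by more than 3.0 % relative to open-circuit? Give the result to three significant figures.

Output resistance R_th = R_top‖R_bot = (39.0 × 71.1)/110.1 = 25.19 kΩ.
The fractional drop is R_th/(R_th + R_L); requiring this ≤ 0.0300 gives R_L ≥ R_th(1/0.0300 − 1) = 25.19 × 32.33 = 814 kΩ.

R_L(min) ≈ 814 kΩ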